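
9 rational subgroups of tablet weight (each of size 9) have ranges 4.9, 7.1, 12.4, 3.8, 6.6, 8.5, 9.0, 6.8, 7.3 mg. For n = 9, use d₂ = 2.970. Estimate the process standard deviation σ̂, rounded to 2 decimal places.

2.48

R̄ = (4.9 + 7.1 + 12.4 + 3.8 + 6.6 + 8.5 + 9.0 + 6.8 + 7.3) / 9 = 7.3778
σ̂ = R̄ / d₂ = 7.3778 / 2.970 = 2.4841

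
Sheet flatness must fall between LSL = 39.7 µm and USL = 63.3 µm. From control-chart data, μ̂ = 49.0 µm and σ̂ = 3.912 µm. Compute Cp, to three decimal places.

1.005

Cp = (USL − LSL) / (6σ̂) = (63.3 − 39.7) / (6 × 3.912) = 23.6000 / 23.4720 = 1.0055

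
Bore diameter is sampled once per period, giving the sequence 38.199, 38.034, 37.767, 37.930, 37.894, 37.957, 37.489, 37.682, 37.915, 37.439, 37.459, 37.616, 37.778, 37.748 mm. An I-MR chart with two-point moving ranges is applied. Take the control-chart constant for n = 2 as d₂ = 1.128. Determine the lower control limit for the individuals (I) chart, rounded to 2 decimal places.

X̄ = (38.199 + 38.034 + 37.767 + 37.930 + 37.894 + 37.957 + 37.489 + 37.682 + 37.915 + 37.439 + 37.459 + 37.616 + 37.778 + 37.748) / 14 = 37.7791
Moving ranges: 0.165, 0.267, 0.163, 0.036, 0.063, 0.468, 0.193, 0.233, 0.476, 0.020, 0.157, 0.162, 0.030; M̄R̄ = 2.4330 / 13 = 0.1872
LCL = X̄ − 3·M̄R̄/d₂ = 37.7791 − 3 × 0.1872 / 1.128 = 37.2813

37.28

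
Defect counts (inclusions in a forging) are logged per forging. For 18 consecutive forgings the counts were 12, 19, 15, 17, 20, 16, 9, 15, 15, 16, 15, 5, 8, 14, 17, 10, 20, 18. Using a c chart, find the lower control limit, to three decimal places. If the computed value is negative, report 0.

3.076

c̄ = (12 + 19 + 15 + 17 + 20 + 16 + 9 + 15 + 15 + 16 + 15 + 5 + 8 + 14 + 17 + 10 + 20 + 18) / 18 = 261 / 18 = 14.5000
LCL = c̄ − 3√c̄ = 14.5000 − 3 × 3.8079 = 3.0763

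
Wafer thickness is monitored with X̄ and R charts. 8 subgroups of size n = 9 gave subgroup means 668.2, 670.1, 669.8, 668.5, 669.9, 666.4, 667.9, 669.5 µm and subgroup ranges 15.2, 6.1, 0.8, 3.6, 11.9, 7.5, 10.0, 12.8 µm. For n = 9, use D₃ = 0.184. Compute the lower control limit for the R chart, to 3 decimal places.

R̄ = (15.2 + 6.1 + 0.8 + 3.6 + 11.9 + 7.5 + 10.0 + 12.8) / 8 = 67.9000 / 8 = 8.4875
LCL_R = D₃·R̄ = 0.184 × 8.4875 = 1.5617

1.562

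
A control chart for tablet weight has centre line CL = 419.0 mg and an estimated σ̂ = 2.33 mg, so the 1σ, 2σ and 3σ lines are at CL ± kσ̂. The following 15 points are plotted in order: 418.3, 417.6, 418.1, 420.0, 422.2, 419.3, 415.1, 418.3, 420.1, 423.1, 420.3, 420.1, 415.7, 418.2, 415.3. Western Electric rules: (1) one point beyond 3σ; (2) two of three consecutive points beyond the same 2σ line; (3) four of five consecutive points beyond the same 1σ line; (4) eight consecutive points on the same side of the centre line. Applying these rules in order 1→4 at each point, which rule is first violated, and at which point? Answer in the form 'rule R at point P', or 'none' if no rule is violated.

Zone of each point (C = within 1σ̂, B = 1σ̂–2σ̂, A = 2σ̂–3σ̂, * = beyond 3σ̂; sign = side of CL): 1:-C, 2:-C, 3:-C, 4:+C, 5:+B, 6:+C, 7:-B, 8:-C, 9:+C, 10:+B, 11:+C, 12:+C, 13:-B, 14:-C, 15:-B
No rule fires across all 15 points.

none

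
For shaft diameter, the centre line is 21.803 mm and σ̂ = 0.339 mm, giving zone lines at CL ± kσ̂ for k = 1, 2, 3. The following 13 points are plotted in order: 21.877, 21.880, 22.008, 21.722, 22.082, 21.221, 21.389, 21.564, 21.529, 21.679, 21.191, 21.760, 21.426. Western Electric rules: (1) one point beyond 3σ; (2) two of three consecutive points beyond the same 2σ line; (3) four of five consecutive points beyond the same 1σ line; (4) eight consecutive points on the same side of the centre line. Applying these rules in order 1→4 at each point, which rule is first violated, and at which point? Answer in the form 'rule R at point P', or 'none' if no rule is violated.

rule 4 at point 13

Zone of each point (C = within 1σ̂, B = 1σ̂–2σ̂, A = 2σ̂–3σ̂, * = beyond 3σ̂; sign = side of CL): 1:+C, 2:+C, 3:+C, 4:-C, 5:+C, 6:-B, 7:-B, 8:-C, 9:-C, 10:-C, 11:-B, 12:-C, 13:-B
Rule 4 (eight consecutive points on the same side of the centre line) is satisfied at point 13.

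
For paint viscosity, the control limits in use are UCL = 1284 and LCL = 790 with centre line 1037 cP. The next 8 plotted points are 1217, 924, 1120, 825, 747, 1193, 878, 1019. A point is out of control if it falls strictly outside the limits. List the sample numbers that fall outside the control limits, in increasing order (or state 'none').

Compare each point to [790, 1284]: sample 5 = 747 < LCL.

5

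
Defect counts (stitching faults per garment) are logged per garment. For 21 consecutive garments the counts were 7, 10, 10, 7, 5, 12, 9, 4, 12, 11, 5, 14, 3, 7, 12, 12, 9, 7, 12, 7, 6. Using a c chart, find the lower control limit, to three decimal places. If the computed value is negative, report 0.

c̄ = (7 + 10 + 10 + 7 + 5 + 12 + 9 + 4 + 12 + 11 + 5 + 14 + 3 + 7 + 12 + 12 + 9 + 7 + 12 + 7 + 6) / 21 = 181 / 21 = 8.6190
LCL = c̄ − 3√c̄ = 8.6190 − 3 × 2.9358 = -0.1884 → 0 (cannot be negative)

0.000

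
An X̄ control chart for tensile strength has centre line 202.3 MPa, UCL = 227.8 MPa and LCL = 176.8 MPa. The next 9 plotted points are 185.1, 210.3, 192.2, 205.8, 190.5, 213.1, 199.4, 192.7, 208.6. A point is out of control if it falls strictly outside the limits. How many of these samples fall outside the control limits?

All 9 points lie within [176.8, 227.8].

0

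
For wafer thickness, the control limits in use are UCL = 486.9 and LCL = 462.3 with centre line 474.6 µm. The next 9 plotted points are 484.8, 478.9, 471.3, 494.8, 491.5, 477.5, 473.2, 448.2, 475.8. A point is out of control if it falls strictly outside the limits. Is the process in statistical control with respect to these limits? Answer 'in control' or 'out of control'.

out of control

Compare each point to [462.3, 486.9]: sample 4 = 494.8 > UCL; sample 5 = 491.5 > UCL; sample 8 = 448.2 < LCL.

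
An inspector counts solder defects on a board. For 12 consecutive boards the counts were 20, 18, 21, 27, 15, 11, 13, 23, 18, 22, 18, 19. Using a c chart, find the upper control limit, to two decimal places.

31.74

c̄ = (20 + 18 + 21 + 27 + 15 + 11 + 13 + 23 + 18 + 22 + 18 + 19) / 12 = 225 / 12 = 18.7500
UCL = c̄ + 3√c̄ = 18.7500 + 3 × √18.7500 = 18.7500 + 3 × 4.3301 = 31.7404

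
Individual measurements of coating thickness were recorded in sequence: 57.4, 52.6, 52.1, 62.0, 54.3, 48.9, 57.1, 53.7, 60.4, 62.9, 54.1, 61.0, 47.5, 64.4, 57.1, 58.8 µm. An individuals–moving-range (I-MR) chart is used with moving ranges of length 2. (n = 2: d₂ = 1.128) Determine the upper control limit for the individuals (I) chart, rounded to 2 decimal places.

74.99

X̄ = (57.4 + 52.6 + 52.1 + 62.0 + 54.3 + 48.9 + 57.1 + 53.7 + 60.4 + 62.9 + 54.1 + 61.0 + 47.5 + 64.4 + 57.1 + 58.8) / 16 = 56.5187
Moving ranges: 4.8, 0.5, 9.9, 7.7, 5.4, 8.2, 3.4, 6.7, 2.5, 8.8, 6.9, 13.5, 16.9, 7.3, 1.7; M̄R̄ = 104.2000 / 15 = 6.9467
UCL = X̄ + 3·M̄R̄/d₂ = 56.5187 + 3 × 6.9467 / 1.128 = 74.9939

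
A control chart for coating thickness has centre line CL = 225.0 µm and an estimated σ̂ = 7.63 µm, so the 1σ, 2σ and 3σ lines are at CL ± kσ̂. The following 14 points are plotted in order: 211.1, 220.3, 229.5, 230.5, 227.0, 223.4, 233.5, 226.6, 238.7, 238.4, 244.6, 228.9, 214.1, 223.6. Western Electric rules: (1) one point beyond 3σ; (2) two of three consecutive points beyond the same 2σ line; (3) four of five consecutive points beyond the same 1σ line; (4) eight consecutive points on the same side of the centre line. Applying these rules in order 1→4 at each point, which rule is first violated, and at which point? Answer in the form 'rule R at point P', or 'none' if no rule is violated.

rule 3 at point 11

Zone of each point (C = within 1σ̂, B = 1σ̂–2σ̂, A = 2σ̂–3σ̂, * = beyond 3σ̂; sign = side of CL): 1:-B, 2:-C, 3:+C, 4:+C, 5:+C, 6:-C, 7:+B, 8:+C, 9:+B, 10:+B, 11:+A, 12:+C, 13:-B, 14:-C
Rule 3 (four of five consecutive points beyond the same 1σ limit) is satisfied at point 11.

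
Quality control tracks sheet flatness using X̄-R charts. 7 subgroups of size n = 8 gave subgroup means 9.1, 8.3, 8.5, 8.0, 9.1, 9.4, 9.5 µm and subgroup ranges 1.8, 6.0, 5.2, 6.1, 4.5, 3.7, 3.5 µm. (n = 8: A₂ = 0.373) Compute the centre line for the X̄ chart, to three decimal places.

X̄̄ = (9.1 + 8.3 + 8.5 + 8.0 + 9.1 + 9.4 + 9.5) / 7 = 61.9000 / 7 = 8.8429
CL = X̄̄ = 8.8429

8.843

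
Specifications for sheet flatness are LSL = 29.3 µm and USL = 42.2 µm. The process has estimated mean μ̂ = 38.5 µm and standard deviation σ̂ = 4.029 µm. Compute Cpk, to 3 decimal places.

0.306

Cpu = (USL − μ̂) / (3σ̂) = (42.2 − 38.5) / (3 × 4.029) = 0.3061; Cpl = (μ̂ − LSL) / (3σ̂) = (38.5 − 29.3) / (3 × 4.029) = 0.7611; Cpk = min(Cpu, Cpl) = 0.3061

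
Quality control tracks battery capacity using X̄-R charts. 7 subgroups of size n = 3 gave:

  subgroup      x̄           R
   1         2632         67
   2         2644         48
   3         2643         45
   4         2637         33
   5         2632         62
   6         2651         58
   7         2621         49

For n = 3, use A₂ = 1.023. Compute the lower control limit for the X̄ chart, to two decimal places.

X̄̄ = (2632 + 2644 + 2643 + 2637 + 2632 + 2651 + 2621) / 7 = 18460.0000 / 7 = 2637.1429
R̄ = (67 + 48 + 45 + 33 + 62 + 58 + 49) / 7 = 362.0000 / 7 = 51.7143
LCL = X̄̄ − A₂·R̄ = 2637.1429 − 1.023 × 51.7143 = 2584.2391

2584.24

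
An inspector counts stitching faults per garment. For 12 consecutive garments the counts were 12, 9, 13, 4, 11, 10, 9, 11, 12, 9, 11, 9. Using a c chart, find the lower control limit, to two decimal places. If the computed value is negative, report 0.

c̄ = (12 + 9 + 13 + 4 + 11 + 10 + 9 + 11 + 12 + 9 + 11 + 9) / 12 = 120 / 12 = 10.0000
LCL = c̄ − 3√c̄ = 10.0000 − 3 × 3.1623 = 0.5132

0.51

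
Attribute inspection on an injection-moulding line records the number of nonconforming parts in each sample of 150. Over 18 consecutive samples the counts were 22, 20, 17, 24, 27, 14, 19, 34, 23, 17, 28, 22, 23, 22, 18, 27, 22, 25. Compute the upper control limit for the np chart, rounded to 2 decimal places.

p̄ = Σdᵢ / (k·n) = 404 / (18 × 150) = 0.14963
UCL = np̄ + 3·√(np̄(1−p̄)) = 22.4444 + 3 × √(22.4444×0.85037) = 22.4444 + 3 × 4.3688 = 35.5507

35.55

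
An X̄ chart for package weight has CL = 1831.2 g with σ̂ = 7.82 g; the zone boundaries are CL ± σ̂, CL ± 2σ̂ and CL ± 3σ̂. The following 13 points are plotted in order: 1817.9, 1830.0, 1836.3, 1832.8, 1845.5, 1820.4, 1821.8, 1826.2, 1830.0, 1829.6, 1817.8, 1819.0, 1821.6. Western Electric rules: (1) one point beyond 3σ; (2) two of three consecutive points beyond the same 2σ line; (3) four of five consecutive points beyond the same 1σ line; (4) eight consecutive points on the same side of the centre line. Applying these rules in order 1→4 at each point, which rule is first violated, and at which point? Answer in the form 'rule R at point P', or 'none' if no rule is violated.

Zone of each point (C = within 1σ̂, B = 1σ̂–2σ̂, A = 2σ̂–3σ̂, * = beyond 3σ̂; sign = side of CL): 1:-B, 2:-C, 3:+C, 4:+C, 5:+B, 6:-B, 7:-B, 8:-C, 9:-C, 10:-C, 11:-B, 12:-B, 13:-B
Rule 4 (eight consecutive points on the same side of the centre line) is satisfied at point 13.

rule 4 at point 13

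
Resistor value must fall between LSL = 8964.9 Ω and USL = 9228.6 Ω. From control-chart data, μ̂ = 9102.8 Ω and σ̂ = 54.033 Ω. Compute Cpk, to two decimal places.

0.78

Cpu = (USL − μ̂) / (3σ̂) = (9228.6 − 9102.8) / (3 × 54.033) = 0.7761; Cpl = (μ̂ − LSL) / (3σ̂) = (9102.8 − 8964.9) / (3 × 54.033) = 0.8507; Cpk = min(Cpu, Cpl) = 0.7761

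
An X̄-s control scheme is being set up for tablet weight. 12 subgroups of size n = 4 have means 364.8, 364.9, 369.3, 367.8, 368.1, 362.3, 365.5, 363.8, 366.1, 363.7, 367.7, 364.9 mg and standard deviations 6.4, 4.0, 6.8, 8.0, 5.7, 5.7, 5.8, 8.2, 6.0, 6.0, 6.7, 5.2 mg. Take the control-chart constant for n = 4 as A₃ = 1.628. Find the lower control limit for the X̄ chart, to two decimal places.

355.63

X̄̄ = (364.8 + 364.9 + 369.3 + 367.8 + 368.1 + 362.3 + 365.5 + 363.8 + 366.1 + 363.7 + 367.7 + 364.9) / 12 = 365.7417
s̄ = (6.4 + 4.0 + 6.8 + 8.0 + 5.7 + 5.7 + 5.8 + 8.2 + 6.0 + 6.0 + 6.7 + 5.2) / 12 = 6.2083
LCL = X̄̄ − A₃·s̄ = 365.7417 − 1.628 × 6.2083 = 355.6345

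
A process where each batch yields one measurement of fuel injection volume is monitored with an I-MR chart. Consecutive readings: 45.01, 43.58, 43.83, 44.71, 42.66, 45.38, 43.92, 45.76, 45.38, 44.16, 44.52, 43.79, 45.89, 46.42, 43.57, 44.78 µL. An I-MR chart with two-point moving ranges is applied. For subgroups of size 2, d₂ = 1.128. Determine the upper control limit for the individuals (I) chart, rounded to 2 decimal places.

X̄ = (45.01 + 43.58 + 43.83 + 44.71 + 42.66 + 45.38 + 43.92 + 45.76 + 45.38 + 44.16 + 44.52 + 43.79 + 45.89 + 46.42 + 43.57 + 44.78) / 16 = 44.5850
Moving ranges: 1.43, 0.25, 0.88, 2.05, 2.72, 1.46, 1.84, 0.38, 1.22, 0.36, 0.73, 2.10, 0.53, 2.85, 1.21; M̄R̄ = 20.0100 / 15 = 1.3340
UCL = X̄ + 3·M̄R̄/d₂ = 44.5850 + 3 × 1.3340 / 1.128 = 48.1329

48.13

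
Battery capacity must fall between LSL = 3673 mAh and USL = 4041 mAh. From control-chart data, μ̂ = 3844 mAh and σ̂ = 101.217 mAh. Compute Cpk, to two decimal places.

Cpu = (USL − μ̂) / (3σ̂) = (4041 − 3844) / (3 × 101.217) = 0.6488; Cpl = (μ̂ − LSL) / (3σ̂) = (3844 − 3673) / (3 × 101.217) = 0.5631; Cpk = min(Cpu, Cpl) = 0.5631

0.56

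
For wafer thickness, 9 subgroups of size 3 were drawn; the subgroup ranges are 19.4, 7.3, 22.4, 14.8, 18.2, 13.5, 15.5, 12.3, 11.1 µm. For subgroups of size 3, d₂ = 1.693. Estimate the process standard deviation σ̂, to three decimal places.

R̄ = (19.4 + 7.3 + 22.4 + 14.8 + 18.2 + 13.5 + 15.5 + 12.3 + 11.1) / 9 = 14.9444
σ̂ = R̄ / d₂ = 14.9444 / 1.693 = 8.8272

8.827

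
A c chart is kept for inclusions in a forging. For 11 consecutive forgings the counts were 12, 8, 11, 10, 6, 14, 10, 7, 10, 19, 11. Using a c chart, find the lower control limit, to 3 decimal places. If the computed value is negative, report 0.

c̄ = (12 + 8 + 11 + 10 + 6 + 14 + 10 + 7 + 10 + 19 + 11) / 11 = 118 / 11 = 10.7273
LCL = c̄ − 3√c̄ = 10.7273 − 3 × 3.2753 = 0.9015

0.902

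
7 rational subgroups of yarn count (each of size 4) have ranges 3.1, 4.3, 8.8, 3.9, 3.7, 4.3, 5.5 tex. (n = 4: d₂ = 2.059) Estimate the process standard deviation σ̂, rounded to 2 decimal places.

R̄ = (3.1 + 4.3 + 8.8 + 3.9 + 3.7 + 4.3 + 5.5) / 7 = 4.8000
σ̂ = R̄ / d₂ = 4.8000 / 2.059 = 2.3312

2.33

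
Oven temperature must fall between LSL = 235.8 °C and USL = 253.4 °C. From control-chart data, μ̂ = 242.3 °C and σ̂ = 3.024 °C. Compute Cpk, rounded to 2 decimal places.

Cpu = (USL − μ̂) / (3σ̂) = (253.4 − 242.3) / (3 × 3.024) = 1.2235; Cpl = (μ̂ − LSL) / (3σ̂) = (242.3 − 235.8) / (3 × 3.024) = 0.7165; Cpk = min(Cpu, Cpl) = 0.7165

0.72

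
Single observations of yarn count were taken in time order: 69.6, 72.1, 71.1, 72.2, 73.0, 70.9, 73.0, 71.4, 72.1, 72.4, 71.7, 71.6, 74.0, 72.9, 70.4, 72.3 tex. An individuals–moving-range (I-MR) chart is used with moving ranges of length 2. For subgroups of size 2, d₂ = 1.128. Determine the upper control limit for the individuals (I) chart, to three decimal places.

75.624

X̄ = (69.6 + 72.1 + 71.1 + 72.2 + 73.0 + 70.9 + 73.0 + 71.4 + 72.1 + 72.4 + 71.7 + 71.6 + 74.0 + 72.9 + 70.4 + 72.3) / 16 = 71.9188
Moving ranges: 2.5, 1.0, 1.1, 0.8, 2.1, 2.1, 1.6, 0.7, 0.3, 0.7, 0.1, 2.4, 1.1, 2.5, 1.9; M̄R̄ = 20.9000 / 15 = 1.3933
UCL = X̄ + 3·M̄R̄/d₂ = 71.9188 + 3 × 1.3933 / 1.128 = 75.6244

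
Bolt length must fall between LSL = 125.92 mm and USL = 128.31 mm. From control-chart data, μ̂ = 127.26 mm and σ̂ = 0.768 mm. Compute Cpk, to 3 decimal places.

Cpu = (USL − μ̂) / (3σ̂) = (128.31 − 127.26) / (3 × 0.768) = 0.4557; Cpl = (μ̂ − LSL) / (3σ̂) = (127.26 − 125.92) / (3 × 0.768) = 0.5816; Cpk = min(Cpu, Cpl) = 0.4557

0.456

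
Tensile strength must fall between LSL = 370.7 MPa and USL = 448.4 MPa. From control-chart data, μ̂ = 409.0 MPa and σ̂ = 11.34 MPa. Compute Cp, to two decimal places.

Cp = (USL − LSL) / (6σ̂) = (448.4 − 370.7) / (6 × 11.34) = 77.7000 / 68.0400 = 1.1420

1.14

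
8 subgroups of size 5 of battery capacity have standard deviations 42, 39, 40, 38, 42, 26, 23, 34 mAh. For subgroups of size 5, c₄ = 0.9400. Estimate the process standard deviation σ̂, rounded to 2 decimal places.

s̄ = (42 + 39 + 40 + 38 + 42 + 26 + 23 + 34) / 8 = 35.5000
σ̂ = s̄ / c₄ = 35.5000 / 0.9400 = 37.7660

37.77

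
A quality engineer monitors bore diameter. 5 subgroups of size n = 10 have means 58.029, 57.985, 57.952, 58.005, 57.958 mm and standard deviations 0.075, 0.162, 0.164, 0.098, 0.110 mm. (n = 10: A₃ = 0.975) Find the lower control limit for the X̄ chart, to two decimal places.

X̄̄ = (58.029 + 57.985 + 57.952 + 58.005 + 57.958) / 5 = 57.9858
s̄ = (0.075 + 0.162 + 0.164 + 0.098 + 0.110) / 5 = 0.1218
LCL = X̄̄ − A₃·s̄ = 57.9858 − 0.975 × 0.1218 = 57.8670

57.87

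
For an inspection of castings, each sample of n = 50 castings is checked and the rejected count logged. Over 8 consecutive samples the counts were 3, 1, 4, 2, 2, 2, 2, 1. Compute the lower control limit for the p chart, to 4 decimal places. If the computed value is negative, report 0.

p̄ = Σdᵢ / (k·n) = 17 / (8 × 50) = 0.04250
LCL = p̄ − 3·√(p̄(1−p̄)/n) = 0.04250 − 3 × 0.02853 = -0.04309 → 0 (negative, so LCL = 0)

0.0000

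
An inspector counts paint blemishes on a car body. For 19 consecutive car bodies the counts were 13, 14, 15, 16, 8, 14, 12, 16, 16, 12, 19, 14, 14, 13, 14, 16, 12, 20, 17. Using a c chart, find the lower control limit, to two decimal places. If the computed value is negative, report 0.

3.06

c̄ = (13 + 14 + 15 + 16 + 8 + 14 + 12 + 16 + 16 + 12 + 19 + 14 + 14 + 13 + 14 + 16 + 12 + 20 + 17) / 19 = 275 / 19 = 14.4737
LCL = c̄ − 3√c̄ = 14.4737 − 3 × 3.8044 = 3.0604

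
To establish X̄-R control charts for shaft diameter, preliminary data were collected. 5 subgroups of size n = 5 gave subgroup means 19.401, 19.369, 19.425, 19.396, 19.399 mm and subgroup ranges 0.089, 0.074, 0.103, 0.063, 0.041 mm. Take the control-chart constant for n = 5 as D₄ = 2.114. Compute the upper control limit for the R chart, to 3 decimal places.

0.156

R̄ = (0.089 + 0.074 + 0.103 + 0.063 + 0.041) / 5 = 0.3700 / 5 = 0.0740
UCL_R = D₄·R̄ = 2.114 × 0.0740 = 0.1564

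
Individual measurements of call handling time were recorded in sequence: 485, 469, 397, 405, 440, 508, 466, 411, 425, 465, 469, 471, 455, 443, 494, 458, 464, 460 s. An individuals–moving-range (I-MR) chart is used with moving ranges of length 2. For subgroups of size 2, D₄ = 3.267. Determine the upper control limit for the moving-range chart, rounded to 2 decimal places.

Moving ranges: 16, 72, 8, 35, 68, 42, 55, 14, 40, 4, 2, 16, 12, 51, 36, 6, 4; M̄R̄ = 481.0000 / 17 = 28.2941
UCL_MR = D₄·M̄R̄ = 3.267 × 28.2941 = 92.4369

92.44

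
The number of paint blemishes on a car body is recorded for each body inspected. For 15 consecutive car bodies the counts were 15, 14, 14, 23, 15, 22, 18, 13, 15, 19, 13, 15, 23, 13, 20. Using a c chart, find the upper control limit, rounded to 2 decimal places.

29.10

c̄ = (15 + 14 + 14 + 23 + 15 + 22 + 18 + 13 + 15 + 19 + 13 + 15 + 23 + 13 + 20) / 15 = 252 / 15 = 16.8000
UCL = c̄ + 3√c̄ = 16.8000 + 3 × √16.8000 = 16.8000 + 3 × 4.0988 = 29.0963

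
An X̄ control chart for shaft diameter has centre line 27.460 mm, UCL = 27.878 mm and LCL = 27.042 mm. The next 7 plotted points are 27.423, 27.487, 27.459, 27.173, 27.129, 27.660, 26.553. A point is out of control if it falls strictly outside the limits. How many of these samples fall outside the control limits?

Compare each point to [27.042, 27.878]: sample 7 = 26.553 < LCL.

1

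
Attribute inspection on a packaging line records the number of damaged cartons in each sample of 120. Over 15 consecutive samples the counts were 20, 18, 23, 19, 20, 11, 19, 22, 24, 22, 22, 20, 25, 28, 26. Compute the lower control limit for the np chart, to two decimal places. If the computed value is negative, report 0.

8.72

p̄ = Σdᵢ / (k·n) = 319 / (15 × 120) = 0.17722
LCL = np̄ − 3·√(np̄(1−p̄)) = 21.2667 − 3 × 4.1830 = 8.7176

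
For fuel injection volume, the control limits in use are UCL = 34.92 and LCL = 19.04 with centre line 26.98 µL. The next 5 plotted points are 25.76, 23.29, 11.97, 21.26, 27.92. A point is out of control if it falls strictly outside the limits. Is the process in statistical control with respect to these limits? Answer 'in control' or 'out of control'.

out of control

Compare each point to [19.04, 34.92]: sample 3 = 11.97 < LCL.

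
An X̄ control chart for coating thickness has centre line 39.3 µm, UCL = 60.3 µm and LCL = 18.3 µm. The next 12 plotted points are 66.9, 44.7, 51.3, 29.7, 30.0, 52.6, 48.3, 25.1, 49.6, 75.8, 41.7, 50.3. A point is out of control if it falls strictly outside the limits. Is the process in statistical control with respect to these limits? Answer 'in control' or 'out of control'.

out of control

Compare each point to [18.3, 60.3]: sample 1 = 66.9 > UCL; sample 10 = 75.8 > UCL.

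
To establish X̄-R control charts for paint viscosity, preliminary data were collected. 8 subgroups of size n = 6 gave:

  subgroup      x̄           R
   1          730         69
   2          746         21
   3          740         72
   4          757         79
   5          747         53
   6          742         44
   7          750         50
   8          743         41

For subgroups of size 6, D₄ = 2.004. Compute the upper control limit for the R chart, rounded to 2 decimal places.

107.46

R̄ = (69 + 21 + 72 + 79 + 53 + 44 + 50 + 41) / 8 = 429.0000 / 8 = 53.6250
UCL_R = D₄·R̄ = 2.004 × 53.6250 = 107.4645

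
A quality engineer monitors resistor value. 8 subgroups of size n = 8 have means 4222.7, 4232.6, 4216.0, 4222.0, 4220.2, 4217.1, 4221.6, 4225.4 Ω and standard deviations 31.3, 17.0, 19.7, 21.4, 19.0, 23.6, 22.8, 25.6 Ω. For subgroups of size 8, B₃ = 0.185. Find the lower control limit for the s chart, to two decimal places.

s̄ = (31.3 + 17.0 + 19.7 + 21.4 + 19.0 + 23.6 + 22.8 + 25.6) / 8 = 22.5500
LCL_s = B₃·s̄ = 0.185 × 22.5500 = 4.1718

4.17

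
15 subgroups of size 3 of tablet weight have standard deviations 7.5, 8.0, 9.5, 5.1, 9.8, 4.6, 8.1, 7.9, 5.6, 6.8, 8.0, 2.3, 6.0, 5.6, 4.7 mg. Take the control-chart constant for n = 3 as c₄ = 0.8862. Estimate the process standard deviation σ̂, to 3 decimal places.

s̄ = (7.5 + 8.0 + 9.5 + 5.1 + 9.8 + 4.6 + 8.1 + 7.9 + 5.6 + 6.8 + 8.0 + 2.3 + 6.0 + 5.6 + 4.7) / 15 = 6.6333
σ̂ = s̄ / c₄ = 6.6333 / 0.8862 = 7.4851

7.485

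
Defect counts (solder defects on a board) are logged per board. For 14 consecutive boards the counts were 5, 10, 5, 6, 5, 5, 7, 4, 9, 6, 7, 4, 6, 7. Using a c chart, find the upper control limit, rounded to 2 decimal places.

c̄ = (5 + 10 + 5 + 6 + 5 + 5 + 7 + 4 + 9 + 6 + 7 + 4 + 6 + 7) / 14 = 86 / 14 = 6.1429
UCL = c̄ + 3√c̄ = 6.1429 + 3 × √6.1429 = 6.1429 + 3 × 2.4785 = 13.5783

13.58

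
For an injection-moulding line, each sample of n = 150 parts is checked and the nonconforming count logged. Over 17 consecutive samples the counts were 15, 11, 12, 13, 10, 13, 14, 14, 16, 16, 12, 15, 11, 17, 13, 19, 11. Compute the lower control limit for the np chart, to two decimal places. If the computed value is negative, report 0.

3.08

p̄ = Σdᵢ / (k·n) = 232 / (17 × 150) = 0.09098
LCL = np̄ − 3·√(np̄(1−p̄)) = 13.6471 − 3 × 3.5221 = 3.0806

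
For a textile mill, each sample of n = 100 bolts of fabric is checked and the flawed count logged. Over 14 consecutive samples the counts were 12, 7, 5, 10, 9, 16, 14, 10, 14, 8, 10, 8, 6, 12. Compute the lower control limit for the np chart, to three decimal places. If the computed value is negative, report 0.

1.043

p̄ = Σdᵢ / (k·n) = 141 / (14 × 100) = 0.10071
LCL = np̄ − 3·√(np̄(1−p̄)) = 10.0714 − 3 × 3.0095 = 1.0429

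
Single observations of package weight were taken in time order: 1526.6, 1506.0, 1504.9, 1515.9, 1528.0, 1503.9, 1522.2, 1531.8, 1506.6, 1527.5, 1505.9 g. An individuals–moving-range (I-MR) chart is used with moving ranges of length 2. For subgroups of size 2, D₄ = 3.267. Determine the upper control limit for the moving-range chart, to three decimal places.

Moving ranges: 20.6, 1.1, 11.0, 12.1, 24.1, 18.3, 9.6, 25.2, 20.9, 21.6; M̄R̄ = 164.5000 / 10 = 16.4500
UCL_MR = D₄·M̄R̄ = 3.267 × 16.4500 = 53.7421

53.742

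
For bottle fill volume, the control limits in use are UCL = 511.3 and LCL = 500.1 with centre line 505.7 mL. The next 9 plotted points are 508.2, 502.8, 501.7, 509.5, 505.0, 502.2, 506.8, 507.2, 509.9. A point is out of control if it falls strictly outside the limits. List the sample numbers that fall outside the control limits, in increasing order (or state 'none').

none

All 9 points lie within [500.1, 511.3].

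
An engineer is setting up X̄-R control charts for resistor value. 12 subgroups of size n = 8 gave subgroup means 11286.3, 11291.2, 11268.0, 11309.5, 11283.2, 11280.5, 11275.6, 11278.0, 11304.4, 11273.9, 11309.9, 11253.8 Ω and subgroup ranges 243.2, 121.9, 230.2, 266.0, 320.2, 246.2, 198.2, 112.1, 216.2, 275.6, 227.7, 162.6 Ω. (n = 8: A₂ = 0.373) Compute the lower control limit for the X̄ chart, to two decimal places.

X̄̄ = (11286.3 + 11291.2 + 11268.0 + 11309.5 + 11283.2 + 11280.5 + 11275.6 + 11278.0 + 11304.4 + 11273.9 + 11309.9 + 11253.8) / 12 = 135414.3000 / 12 = 11284.5250
R̄ = (243.2 + 121.9 + 230.2 + 266.0 + 320.2 + 246.2 + 198.2 + 112.1 + 216.2 + 275.6 + 227.7 + 162.6) / 12 = 2620.1000 / 12 = 218.3417
LCL = X̄̄ − A₂·R̄ = 11284.5250 − 0.373 × 218.3417 = 11203.0836

11203.08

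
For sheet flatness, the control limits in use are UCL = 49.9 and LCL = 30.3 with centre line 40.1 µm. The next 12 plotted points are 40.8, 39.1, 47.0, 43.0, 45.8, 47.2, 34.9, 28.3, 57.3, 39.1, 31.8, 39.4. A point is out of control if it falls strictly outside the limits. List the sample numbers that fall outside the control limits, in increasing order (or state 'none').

8, 9

Compare each point to [30.3, 49.9]: sample 8 = 28.3 < LCL; sample 9 = 57.3 > UCL.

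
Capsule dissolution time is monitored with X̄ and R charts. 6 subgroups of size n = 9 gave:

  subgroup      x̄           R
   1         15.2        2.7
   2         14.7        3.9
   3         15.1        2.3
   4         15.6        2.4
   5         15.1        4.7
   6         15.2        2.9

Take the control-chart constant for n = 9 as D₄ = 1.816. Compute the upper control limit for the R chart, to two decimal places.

5.72

R̄ = (2.7 + 3.9 + 2.3 + 2.4 + 4.7 + 2.9) / 6 = 18.9000 / 6 = 3.1500
UCL_R = D₄·R̄ = 1.816 × 3.1500 = 5.7204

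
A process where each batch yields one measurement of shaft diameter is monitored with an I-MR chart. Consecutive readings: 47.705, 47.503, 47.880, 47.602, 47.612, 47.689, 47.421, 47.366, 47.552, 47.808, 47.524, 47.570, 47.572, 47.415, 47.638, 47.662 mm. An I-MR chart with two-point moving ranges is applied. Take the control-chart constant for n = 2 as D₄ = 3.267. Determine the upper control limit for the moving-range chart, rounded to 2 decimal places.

Moving ranges: 0.202, 0.377, 0.278, 0.010, 0.077, 0.268, 0.055, 0.186, 0.256, 0.284, 0.046, 0.002, 0.157, 0.223, 0.024; M̄R̄ = 2.4450 / 15 = 0.1630
UCL_MR = D₄·M̄R̄ = 3.267 × 0.1630 = 0.5325

0.53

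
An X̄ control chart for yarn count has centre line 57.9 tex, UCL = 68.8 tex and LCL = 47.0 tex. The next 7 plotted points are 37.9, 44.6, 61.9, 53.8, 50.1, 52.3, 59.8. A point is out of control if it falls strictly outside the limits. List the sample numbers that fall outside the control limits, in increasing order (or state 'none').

1, 2

Compare each point to [47.0, 68.8]: sample 1 = 37.9 < LCL; sample 2 = 44.6 < LCL.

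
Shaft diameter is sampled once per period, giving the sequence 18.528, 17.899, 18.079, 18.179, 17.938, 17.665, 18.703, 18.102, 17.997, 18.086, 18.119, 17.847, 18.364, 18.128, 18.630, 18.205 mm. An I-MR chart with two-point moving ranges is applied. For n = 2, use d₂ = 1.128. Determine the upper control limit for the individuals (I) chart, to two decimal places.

19.08

X̄ = (18.528 + 17.899 + 18.079 + 18.179 + 17.938 + 17.665 + 18.703 + 18.102 + 17.997 + 18.086 + 18.119 + 17.847 + 18.364 + 18.128 + 18.630 + 18.205) / 16 = 18.1543
Moving ranges: 0.629, 0.180, 0.100, 0.241, 0.273, 1.038, 0.601, 0.105, 0.089, 0.033, 0.272, 0.517, 0.236, 0.502, 0.425; M̄R̄ = 5.2410 / 15 = 0.3494
UCL = X̄ + 3·M̄R̄/d₂ = 18.1543 + 3 × 0.3494 / 1.128 = 19.0836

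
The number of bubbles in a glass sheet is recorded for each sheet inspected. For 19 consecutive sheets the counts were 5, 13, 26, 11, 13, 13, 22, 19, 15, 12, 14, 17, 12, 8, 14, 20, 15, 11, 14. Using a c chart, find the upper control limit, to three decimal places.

25.814

c̄ = (5 + 13 + 26 + 11 + 13 + 13 + 22 + 19 + 15 + 12 + 14 + 17 + 12 + 8 + 14 + 20 + 15 + 11 + 14) / 19 = 274 / 19 = 14.4211
UCL = c̄ + 3√c̄ = 14.4211 + 3 × √14.4211 = 14.4211 + 3 × 3.7975 = 25.8136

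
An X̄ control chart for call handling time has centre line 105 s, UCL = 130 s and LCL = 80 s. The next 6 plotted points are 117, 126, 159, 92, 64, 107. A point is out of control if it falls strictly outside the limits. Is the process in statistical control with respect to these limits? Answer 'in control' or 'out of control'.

Compare each point to [80, 130]: sample 3 = 159 > UCL; sample 5 = 64 < LCL.

out of control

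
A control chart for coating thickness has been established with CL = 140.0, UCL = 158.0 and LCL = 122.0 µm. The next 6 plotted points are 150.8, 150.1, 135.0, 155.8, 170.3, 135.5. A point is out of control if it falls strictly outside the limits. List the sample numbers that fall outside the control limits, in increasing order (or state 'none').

Compare each point to [122.0, 158.0]: sample 5 = 170.3 > UCL.

5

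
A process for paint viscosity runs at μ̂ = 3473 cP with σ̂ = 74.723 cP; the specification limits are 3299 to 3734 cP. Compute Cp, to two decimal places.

Cp = (USL − LSL) / (6σ̂) = (3734 − 3299) / (6 × 74.723) = 435.0000 / 448.3380 = 0.9703

0.97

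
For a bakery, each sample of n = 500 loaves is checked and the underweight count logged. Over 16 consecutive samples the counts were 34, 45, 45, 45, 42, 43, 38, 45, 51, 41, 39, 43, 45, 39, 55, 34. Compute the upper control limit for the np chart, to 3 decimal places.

61.508

p̄ = Σdᵢ / (k·n) = 684 / (16 × 500) = 0.08550
UCL = np̄ + 3·√(np̄(1−p̄)) = 42.7500 + 3 × √(42.7500×0.91450) = 42.7500 + 3 × 6.2526 = 61.5078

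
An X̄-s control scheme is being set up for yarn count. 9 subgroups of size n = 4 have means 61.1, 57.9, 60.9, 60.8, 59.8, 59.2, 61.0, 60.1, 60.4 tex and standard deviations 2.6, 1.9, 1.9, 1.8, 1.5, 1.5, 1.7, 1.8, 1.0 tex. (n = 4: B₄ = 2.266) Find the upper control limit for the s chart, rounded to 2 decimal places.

3.95

s̄ = (2.6 + 1.9 + 1.9 + 1.8 + 1.5 + 1.5 + 1.7 + 1.8 + 1.0) / 9 = 1.7444
UCL_s = B₄·s̄ = 2.266 × 1.7444 = 3.9529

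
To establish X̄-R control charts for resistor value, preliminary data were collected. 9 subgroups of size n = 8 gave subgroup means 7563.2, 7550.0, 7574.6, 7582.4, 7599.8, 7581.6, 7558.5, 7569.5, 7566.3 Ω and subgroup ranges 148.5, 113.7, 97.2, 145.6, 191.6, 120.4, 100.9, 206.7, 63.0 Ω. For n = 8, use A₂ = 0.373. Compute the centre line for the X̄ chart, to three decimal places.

7571.767

X̄̄ = (7563.2 + 7550.0 + 7574.6 + 7582.4 + 7599.8 + 7581.6 + 7558.5 + 7569.5 + 7566.3) / 9 = 68145.9000 / 9 = 7571.7667
CL = X̄̄ = 7571.7667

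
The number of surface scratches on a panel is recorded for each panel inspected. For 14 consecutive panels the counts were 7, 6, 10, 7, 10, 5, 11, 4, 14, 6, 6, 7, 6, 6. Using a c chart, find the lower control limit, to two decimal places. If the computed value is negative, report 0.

c̄ = (7 + 6 + 10 + 7 + 10 + 5 + 11 + 4 + 14 + 6 + 6 + 7 + 6 + 6) / 14 = 105 / 14 = 7.5000
LCL = c̄ − 3√c̄ = 7.5000 − 3 × 2.7386 = -0.7158 → 0 (cannot be negative)

0.00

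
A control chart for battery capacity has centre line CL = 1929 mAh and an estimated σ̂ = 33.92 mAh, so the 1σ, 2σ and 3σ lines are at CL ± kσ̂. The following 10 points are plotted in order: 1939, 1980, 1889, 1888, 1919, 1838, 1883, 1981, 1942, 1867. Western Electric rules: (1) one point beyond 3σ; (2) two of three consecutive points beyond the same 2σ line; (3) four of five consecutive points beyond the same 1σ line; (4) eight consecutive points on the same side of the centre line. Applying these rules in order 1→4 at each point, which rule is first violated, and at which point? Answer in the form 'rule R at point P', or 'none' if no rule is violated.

Zone of each point (C = within 1σ̂, B = 1σ̂–2σ̂, A = 2σ̂–3σ̂, * = beyond 3σ̂; sign = side of CL): 1:+C, 2:+B, 3:-B, 4:-B, 5:-C, 6:-A, 7:-B, 8:+B, 9:+C, 10:-B
Rule 3 (four of five consecutive points beyond the same 1σ limit) is satisfied at point 7.

rule 3 at point 7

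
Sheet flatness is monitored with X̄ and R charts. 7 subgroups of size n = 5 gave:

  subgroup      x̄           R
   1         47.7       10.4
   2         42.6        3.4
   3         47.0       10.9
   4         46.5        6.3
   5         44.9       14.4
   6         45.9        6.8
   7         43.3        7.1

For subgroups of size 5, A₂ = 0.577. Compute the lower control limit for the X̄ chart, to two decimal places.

X̄̄ = (47.7 + 42.6 + 47.0 + 46.5 + 44.9 + 45.9 + 43.3) / 7 = 317.9000 / 7 = 45.4143
R̄ = (10.4 + 3.4 + 10.9 + 6.3 + 14.4 + 6.8 + 7.1) / 7 = 59.3000 / 7 = 8.4714
LCL = X̄̄ − A₂·R̄ = 45.4143 − 0.577 × 8.4714 = 40.5263

40.53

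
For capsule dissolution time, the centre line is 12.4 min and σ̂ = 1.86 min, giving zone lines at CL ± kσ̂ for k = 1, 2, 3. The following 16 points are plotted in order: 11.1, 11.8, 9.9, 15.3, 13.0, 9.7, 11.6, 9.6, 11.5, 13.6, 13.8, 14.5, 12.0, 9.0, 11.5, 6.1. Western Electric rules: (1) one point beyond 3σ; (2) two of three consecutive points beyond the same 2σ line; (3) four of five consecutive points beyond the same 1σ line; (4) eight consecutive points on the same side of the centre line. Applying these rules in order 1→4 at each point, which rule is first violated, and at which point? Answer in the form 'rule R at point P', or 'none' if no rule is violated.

rule 1 at point 16

Zone of each point (C = within 1σ̂, B = 1σ̂–2σ̂, A = 2σ̂–3σ̂, * = beyond 3σ̂; sign = side of CL): 1:-C, 2:-C, 3:-B, 4:+B, 5:+C, 6:-B, 7:-C, 8:-B, 9:-C, 10:+C, 11:+C, 12:+B, 13:-C, 14:-B, 15:-C, 16:-*
Rule 1 (one point beyond the 3σ limits) is satisfied at point 16.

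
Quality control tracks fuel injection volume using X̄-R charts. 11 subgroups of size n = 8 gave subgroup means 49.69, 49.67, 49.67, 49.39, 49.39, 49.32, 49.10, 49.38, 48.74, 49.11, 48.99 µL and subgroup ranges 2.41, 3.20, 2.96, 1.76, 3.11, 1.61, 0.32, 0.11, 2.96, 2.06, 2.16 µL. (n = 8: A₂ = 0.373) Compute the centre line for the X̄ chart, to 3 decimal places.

49.314

X̄̄ = (49.69 + 49.67 + 49.67 + 49.39 + 49.39 + 49.32 + 49.10 + 49.38 + 48.74 + 49.11 + 48.99) / 11 = 542.4500 / 11 = 49.3136
CL = X̄̄ = 49.3136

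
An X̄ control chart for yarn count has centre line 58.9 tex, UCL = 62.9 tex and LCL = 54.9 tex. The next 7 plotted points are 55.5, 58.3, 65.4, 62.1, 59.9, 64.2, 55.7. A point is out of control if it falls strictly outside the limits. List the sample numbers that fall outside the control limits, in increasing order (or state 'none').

Compare each point to [54.9, 62.9]: sample 3 = 65.4 > UCL; sample 6 = 64.2 > UCL.

3, 6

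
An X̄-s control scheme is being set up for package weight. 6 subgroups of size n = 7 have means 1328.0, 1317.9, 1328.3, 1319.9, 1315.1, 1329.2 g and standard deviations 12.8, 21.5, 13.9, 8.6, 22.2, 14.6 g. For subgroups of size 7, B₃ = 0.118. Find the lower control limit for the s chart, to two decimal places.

1.84

s̄ = (12.8 + 21.5 + 13.9 + 8.6 + 22.2 + 14.6) / 6 = 15.6000
LCL_s = B₃·s̄ = 0.118 × 15.6000 = 1.8408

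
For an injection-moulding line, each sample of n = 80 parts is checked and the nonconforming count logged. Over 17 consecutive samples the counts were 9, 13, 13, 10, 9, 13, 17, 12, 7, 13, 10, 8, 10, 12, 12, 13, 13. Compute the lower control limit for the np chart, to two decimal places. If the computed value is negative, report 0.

2.03

p̄ = Σdᵢ / (k·n) = 194 / (17 × 80) = 0.14265
LCL = np̄ − 3·√(np̄(1−p̄)) = 11.4118 − 3 × 3.1279 = 2.0280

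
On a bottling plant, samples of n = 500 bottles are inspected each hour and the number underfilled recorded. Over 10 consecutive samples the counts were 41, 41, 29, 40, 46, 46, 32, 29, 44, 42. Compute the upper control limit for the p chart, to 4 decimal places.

p̄ = Σdᵢ / (k·n) = 390 / (10 × 500) = 0.07800
UCL = p̄ + 3·√(p̄(1−p̄)/n) = 0.07800 + 3 × √(0.07800×0.92200/500) = 0.07800 + 3 × 0.01199 = 0.11398

0.1140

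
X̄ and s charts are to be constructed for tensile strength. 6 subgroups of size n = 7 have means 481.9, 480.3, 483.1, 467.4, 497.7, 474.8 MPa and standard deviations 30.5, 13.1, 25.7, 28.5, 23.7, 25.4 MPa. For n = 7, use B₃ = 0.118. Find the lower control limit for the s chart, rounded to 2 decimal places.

s̄ = (30.5 + 13.1 + 25.7 + 28.5 + 23.7 + 25.4) / 6 = 24.4833
LCL_s = B₃·s̄ = 0.118 × 24.4833 = 2.8890

2.89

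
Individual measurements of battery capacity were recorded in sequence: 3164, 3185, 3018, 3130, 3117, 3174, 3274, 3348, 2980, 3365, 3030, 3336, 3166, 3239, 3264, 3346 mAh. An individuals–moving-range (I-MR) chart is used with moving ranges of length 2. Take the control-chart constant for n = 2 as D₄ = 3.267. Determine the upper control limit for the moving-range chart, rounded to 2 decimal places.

498.33

Moving ranges: 21, 167, 112, 13, 57, 100, 74, 368, 385, 335, 306, 170, 73, 25, 82; M̄R̄ = 2288.0000 / 15 = 152.5333
UCL_MR = D₄·M̄R̄ = 3.267 × 152.5333 = 498.3264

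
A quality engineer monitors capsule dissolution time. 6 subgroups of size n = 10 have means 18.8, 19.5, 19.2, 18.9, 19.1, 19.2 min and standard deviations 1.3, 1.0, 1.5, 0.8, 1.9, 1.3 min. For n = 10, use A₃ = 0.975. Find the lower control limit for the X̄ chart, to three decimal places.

17.849

X̄̄ = (18.8 + 19.5 + 19.2 + 18.9 + 19.1 + 19.2) / 6 = 19.1167
s̄ = (1.3 + 1.0 + 1.5 + 0.8 + 1.9 + 1.3) / 6 = 1.3000
LCL = X̄̄ − A₃·s̄ = 19.1167 − 0.975 × 1.3000 = 17.8492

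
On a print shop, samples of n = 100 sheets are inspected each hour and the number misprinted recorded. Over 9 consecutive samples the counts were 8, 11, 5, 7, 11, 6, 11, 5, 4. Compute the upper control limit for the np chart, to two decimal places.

15.48

p̄ = Σdᵢ / (k·n) = 68 / (9 × 100) = 0.07556
UCL = np̄ + 3·√(np̄(1−p̄)) = 7.5556 + 3 × √(7.5556×0.92444) = 7.5556 + 3 × 2.6429 = 15.4841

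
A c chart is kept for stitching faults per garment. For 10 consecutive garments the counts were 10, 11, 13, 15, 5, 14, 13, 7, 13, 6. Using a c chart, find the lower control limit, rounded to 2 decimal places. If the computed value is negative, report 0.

0.89

c̄ = (10 + 11 + 13 + 15 + 5 + 14 + 13 + 7 + 13 + 6) / 10 = 107 / 10 = 10.7000
LCL = c̄ − 3√c̄ = 10.7000 − 3 × 3.2711 = 0.8867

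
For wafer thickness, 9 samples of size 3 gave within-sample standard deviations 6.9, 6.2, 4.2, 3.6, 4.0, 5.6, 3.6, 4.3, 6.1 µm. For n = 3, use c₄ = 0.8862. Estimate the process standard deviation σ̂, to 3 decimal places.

5.579

s̄ = (6.9 + 6.2 + 4.2 + 3.6 + 4.0 + 5.6 + 3.6 + 4.3 + 6.1) / 9 = 4.9444
σ̂ = s̄ / c₄ = 4.9444 / 0.8862 = 5.5794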